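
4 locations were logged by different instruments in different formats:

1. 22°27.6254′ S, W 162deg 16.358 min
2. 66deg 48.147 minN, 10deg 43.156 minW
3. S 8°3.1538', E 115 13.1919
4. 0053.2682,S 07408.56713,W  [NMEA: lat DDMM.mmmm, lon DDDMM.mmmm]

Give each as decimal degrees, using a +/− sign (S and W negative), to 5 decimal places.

1. -22.46042, -162.27263
2. 66.80245, -10.71927
3. -8.05256, 115.21987
4. -0.88780, -74.14279

Point 1:
  Lat: 22 + 27.6254/60 = 22.460423
  S → negative
  Longitude: 16.358′ = 0.272633°; total 162.272633
  hemisphere W, so the sign is −
Point 2:
  φ: 66 + 48.147/60 = 66.802450
  N → positive
  λ: 43.156′ = 0.719267°; total 10.719267
  W ⇒ negate
Point 3:
  Lat: 8 + 3.1538/60 = 8.052563
  S ⇒ negate
  Longitude: 115 + 13.1919/60 = 115.219865
  E ⇒ keep positive
Point 4:
  Lat: degrees = first 2 digits = 0, minutes = 53.2682; 0 + 53.2682/60 = 0.887803
  hemisphere S, so the sign is −
  Lon: degrees = first 3 digits = 74, minutes = 8.56713; 74 + 8.56713/60 = 74.142786
  W → negative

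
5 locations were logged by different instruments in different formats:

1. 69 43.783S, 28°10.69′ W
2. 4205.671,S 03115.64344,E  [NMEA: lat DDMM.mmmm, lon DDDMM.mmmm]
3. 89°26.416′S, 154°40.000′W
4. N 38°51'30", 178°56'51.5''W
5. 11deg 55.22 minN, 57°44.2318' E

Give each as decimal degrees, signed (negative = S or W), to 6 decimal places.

Point 1:
  Latitude: 43.783′ = 0.729717°; total 69.7297167
  S ⇒ negate
  Longitude: 10.69′ = 0.178167°; total 28.1781667
  W ⇒ negate
Point 2:
  Latitude: degrees = first 2 digits = 42, minutes = 5.671; 42 + 5.671/60 = 42.0945167
  S → negative
  Longitude: split at 3 digits → 031° and 15.64344′; 31 + 15.64344/60 = 31.2607240
  E ⇒ keep positive
Point 3:
  Latitude: 26.416′ = 0.440267°; total 89.4402667
  S ⇒ negate
  Lon: 40′ = 0.666667°; total 154.6666667
  W ⇒ negate
Point 4:
  Lat: 38 + 51/60 + 30/3600 = 38.8583333
  N ⇒ keep positive
  λ: 178° + 56/60 + 51.5/3600 = 178 + 0.933333 + 0.014306 = 178.9476389
  W → negative
Point 5:
  φ: 55.22′ = 0.920333°; total 11.9203333
  N ⇒ keep positive
  λ: 44.2318′ = 0.737197°; total 57.7371967
  E → positive

1. -69.729717, -28.178167
2. -42.094517, 31.260724
3. -89.440267, -154.666667
4. 38.858333, -178.947639
5. 11.920333, 57.737197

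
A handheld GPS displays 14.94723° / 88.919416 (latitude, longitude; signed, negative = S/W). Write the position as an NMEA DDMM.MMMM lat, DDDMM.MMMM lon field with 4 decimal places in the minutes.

φ: fractional part 0.947230 → 56.833800 minutes
λ: minutes = (88.919416 − 88) × 60 = 55.164960

1456.8338,N / 08855.1650,E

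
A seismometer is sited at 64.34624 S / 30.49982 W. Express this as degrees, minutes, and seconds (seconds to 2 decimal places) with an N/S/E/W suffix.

Lat: whole degrees 64; 20.77440′ → 20′ and 46.4640″
λ: 0.499820 × 60 = 29.98920′ → 29′, remainder × 60 = 59.3520″

64°20′46.46″ S, 30°29′59.35″ W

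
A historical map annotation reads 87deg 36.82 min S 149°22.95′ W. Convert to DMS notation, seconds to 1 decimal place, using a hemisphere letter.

Lat: 36.82000′ → 36′ and 0.82000 × 60 = 49.200″
Lon: 22.95000′ → 22′ and 0.95000 × 60 = 57.000″

87°36′49.2″ S, 149°22′57.0″ W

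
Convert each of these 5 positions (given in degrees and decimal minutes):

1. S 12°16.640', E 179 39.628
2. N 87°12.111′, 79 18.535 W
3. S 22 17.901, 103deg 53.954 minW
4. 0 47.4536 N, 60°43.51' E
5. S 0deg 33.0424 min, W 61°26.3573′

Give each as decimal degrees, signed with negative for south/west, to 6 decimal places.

1. -12.277333, 179.660467
2. 87.201850, -79.308917
3. -22.298350, -103.899233
4. 0.790893, 60.725167
5. -0.550707, -61.439288

Point 1:
  Lat: 16.64′ = 0.277333°; total 12.2773333
  S → negative
  Longitude: 179 + 39.628/60 = 179.6604667
  E → positive
Point 2:
  Lat: 87 + 12.111/60 = 87.2018500
  N ⇒ keep positive
  Longitude: 79 + 18.535/60 = 79.3089167
  W → negative
Point 3:
  Latitude: 22 + 17.901/60 = 22.2983500
  S → negative
  Lon: 103 + 53.954/60 = 103.8992333
  hemisphere W, so the sign is −
Point 4:
  Latitude: 47.4536′ = 0.790893°; total 0.7908933
  N ⇒ keep positive
  Longitude: 43.51′ = 0.725167°; total 60.7251667
  E → positive
Point 5:
  Lat: 0 + 33.0424/60 = 0.5507067
  hemisphere S, so the sign is −
  λ: 61 + 26.3573/60 = 61.4392883
  hemisphere W, so the sign is −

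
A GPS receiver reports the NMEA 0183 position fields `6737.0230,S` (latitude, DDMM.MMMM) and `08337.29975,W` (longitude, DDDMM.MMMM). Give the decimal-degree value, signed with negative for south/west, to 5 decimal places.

-67.61705, -83.62166

φ: split at 2 digits → 67° and 37.023′; 67 + 37.023/60 = 67.617050
hemisphere S, so the sign is −
Longitude: degrees = first 3 digits = 83, minutes = 37.29975; 83 + 37.29975/60 = 83.621663
W ⇒ negate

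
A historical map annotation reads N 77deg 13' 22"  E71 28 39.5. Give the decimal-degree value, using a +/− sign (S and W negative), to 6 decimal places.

77.222778, 71.477639

Lat: 13′ + 22″ = 13.36667′; 77 + 13.36667/60 = 77.2227778
N → positive
Lon: 71 + 28/60 + 39.5/3600 = 71.4776389
E → positive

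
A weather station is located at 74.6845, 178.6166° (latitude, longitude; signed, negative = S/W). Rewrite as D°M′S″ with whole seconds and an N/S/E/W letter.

Latitude: 0.684500 × 60 = 41.07000′ → 41′, remainder × 60 = 4.20″
λ: 0.616600° → 36.99600′; 0.99600 × 60 = 59.76″
rounding gives 60″ → carry → 178°37′0″

74°41′4″ N, 178°37′0″ E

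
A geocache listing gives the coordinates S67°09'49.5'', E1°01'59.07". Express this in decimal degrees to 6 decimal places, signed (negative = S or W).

Lat: 9′ + 49.5″ = 9.82500′; 67 + 9.82500/60 = 67.1637500
S ⇒ negate
Longitude: 1° + 1/60 + 59.07/3600 = 1 + 0.016667 + 0.016408 = 1.0330750
E → positive

-67.163750, 1.033075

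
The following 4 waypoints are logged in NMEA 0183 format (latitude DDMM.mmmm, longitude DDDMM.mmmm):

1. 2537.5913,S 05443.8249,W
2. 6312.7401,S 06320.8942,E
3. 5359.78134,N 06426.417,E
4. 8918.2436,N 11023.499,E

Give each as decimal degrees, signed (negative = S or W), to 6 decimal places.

1. -25.626522, -54.730415
2. -63.212335, 63.348237
3. 53.996356, 64.440283
4. 89.304060, 110.391650

Point 1:
  Latitude: split at 2 digits → 25° and 37.5913′; 25 + 37.5913/60 = 25.6265217
  S ⇒ negate
  Lon: degrees = first 3 digits = 54, minutes = 43.8249; 54 + 43.8249/60 = 54.7304150
  W ⇒ negate
Point 2:
  φ: degrees = first 2 digits = 63, minutes = 12.7401; 63 + 12.7401/60 = 63.2123350
  hemisphere S, so the sign is −
  Lon: degrees = first 3 digits = 63, minutes = 20.8942; 63 + 20.8942/60 = 63.3482367
  E ⇒ keep positive
Point 3:
  Latitude: degrees = first 2 digits = 53, minutes = 59.78134; 53 + 59.78134/60 = 53.9963557
  N → positive
  Lon: split at 3 digits → 064° and 26.417′; 64 + 26.417/60 = 64.4402833
  E → positive
Point 4:
  φ: degrees = first 2 digits = 89, minutes = 18.2436; 89 + 18.2436/60 = 89.3040600
  N ⇒ keep positive
  Lon: degrees = first 3 digits = 110, minutes = 23.499; 110 + 23.499/60 = 110.3916500
  E ⇒ keep positive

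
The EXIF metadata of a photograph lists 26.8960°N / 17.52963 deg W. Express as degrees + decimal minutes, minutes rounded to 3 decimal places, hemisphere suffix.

Lat: 26° + 0.896000 × 60 = 26° 53.76000′
Lon: minutes = (17.529630 − 17) × 60 = 31.77780

26° 53.760′ N, 17° 31.778′ W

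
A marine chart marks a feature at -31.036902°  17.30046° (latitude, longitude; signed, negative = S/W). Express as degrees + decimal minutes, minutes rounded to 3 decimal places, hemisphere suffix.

31° 2.214′ S, 17° 18.028′ E

Latitude is negative → S; |value| = 31.036902
Lat: 31° + 0.036902 × 60 = 31° 2.21412′
λ: fractional part 0.300460 → 18.02760 minutes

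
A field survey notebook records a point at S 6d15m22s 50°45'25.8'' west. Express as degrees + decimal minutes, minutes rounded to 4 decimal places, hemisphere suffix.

6° 15.3667′ S, 50° 45.4300′ W

Lat: 15 + 22/60 = 15.366667′
λ: seconds/60 = 0.43000; minutes = 45 + 0.43000 = 45.430000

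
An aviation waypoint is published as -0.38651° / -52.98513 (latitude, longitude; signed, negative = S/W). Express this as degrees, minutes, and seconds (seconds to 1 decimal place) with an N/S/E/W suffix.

Latitude is negative → S; |value| = 0.386510
φ: 0.386510° → 23.19060′; 0.19060 × 60 = 11.436″
Longitude is negative → W; |value| = 52.985130
λ: 0.985130 × 60 = 59.10780′ → 59′, remainder × 60 = 6.468″

0°23′11.4″ S, 52°59′6.5″ W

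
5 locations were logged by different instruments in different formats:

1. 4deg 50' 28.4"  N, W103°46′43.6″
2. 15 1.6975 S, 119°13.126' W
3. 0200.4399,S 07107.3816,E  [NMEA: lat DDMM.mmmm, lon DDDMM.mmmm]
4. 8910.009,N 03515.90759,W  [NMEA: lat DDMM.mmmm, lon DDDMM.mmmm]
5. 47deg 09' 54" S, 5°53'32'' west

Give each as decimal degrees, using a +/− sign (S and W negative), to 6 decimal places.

Point 1:
  φ: 4 + 50/60 + 28.4/3600 = 4.8412222
  N ⇒ keep positive
  Longitude: 46′ + 43.6″ = 46.72667′; 103 + 46.72667/60 = 103.7787778
  W ⇒ negate
Point 2:
  Lat: 1.6975′ = 0.028292°; total 15.0282917
  hemisphere S, so the sign is −
  Lon: 13.126′ = 0.218767°; total 119.2187667
  W ⇒ negate
Point 3:
  Latitude: split at 2 digits → 02° and 0.4399′; 2 + 0.4399/60 = 2.0073317
  S ⇒ negate
  Longitude: degrees = first 3 digits = 71, minutes = 7.3816; 71 + 7.3816/60 = 71.1230267
  E ⇒ keep positive
Point 4:
  Latitude: split at 2 digits → 89° and 10.009′; 89 + 10.009/60 = 89.1668167
  N ⇒ keep positive
  Longitude: degrees = first 3 digits = 35, minutes = 15.90759; 35 + 15.90759/60 = 35.2651265
  hemisphere W, so the sign is −
Point 5:
  Latitude: 9′ + 54″ = 9.90000′; 47 + 9.90000/60 = 47.1650000
  S ⇒ negate
  Longitude: 5 + 53/60 + 32/3600 = 5.8922222
  W ⇒ negate

1. 4.841222, -103.778778
2. -15.028292, -119.218767
3. -2.007332, 71.123027
4. 89.166817, -35.265127
5. -47.165000, -5.892222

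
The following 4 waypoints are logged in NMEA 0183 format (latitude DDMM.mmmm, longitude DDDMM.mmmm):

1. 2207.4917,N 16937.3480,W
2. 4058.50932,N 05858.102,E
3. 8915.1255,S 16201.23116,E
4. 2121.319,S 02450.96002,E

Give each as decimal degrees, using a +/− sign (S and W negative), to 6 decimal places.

Point 1:
  Latitude: degrees = first 2 digits = 22, minutes = 7.4917; 22 + 7.4917/60 = 22.1248617
  N → positive
  Longitude: split at 3 digits → 169° and 37.348′; 169 + 37.348/60 = 169.6224667
  hemisphere W, so the sign is −
Point 2:
  φ: split at 2 digits → 40° and 58.50932′; 40 + 58.50932/60 = 40.9751553
  N ⇒ keep positive
  λ: split at 3 digits → 058° and 58.102′; 58 + 58.102/60 = 58.9683667
  E → positive
Point 3:
  Latitude: degrees = first 2 digits = 89, minutes = 15.1255; 89 + 15.1255/60 = 89.2520917
  hemisphere S, so the sign is −
  λ: split at 3 digits → 162° and 1.23116′; 162 + 1.23116/60 = 162.0205193
  E ⇒ keep positive
Point 4:
  Latitude: split at 2 digits → 21° and 21.319′; 21 + 21.319/60 = 21.3553167
  S → negative
  λ: degrees = first 3 digits = 24, minutes = 50.96002; 24 + 50.96002/60 = 24.8493337
  E → positive

1. 22.124862, -169.622467
2. 40.975155, 58.968367
3. -89.252092, 162.020519
4. -21.355317, 24.849334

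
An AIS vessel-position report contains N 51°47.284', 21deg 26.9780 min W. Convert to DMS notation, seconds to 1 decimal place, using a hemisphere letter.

Lat: fractional minutes 0.28400 × 60 = 17.040″
Longitude: fractional minutes 0.97800 × 60 = 58.680″

51°47′17.0″ N, 21°26′58.7″ W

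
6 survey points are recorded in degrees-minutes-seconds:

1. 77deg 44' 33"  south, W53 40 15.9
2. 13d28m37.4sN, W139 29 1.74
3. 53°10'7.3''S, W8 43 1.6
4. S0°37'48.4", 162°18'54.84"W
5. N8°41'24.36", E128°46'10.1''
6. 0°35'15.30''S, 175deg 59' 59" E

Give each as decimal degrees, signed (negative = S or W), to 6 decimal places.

Point 1:
  Latitude: 77° + 44/60 + 33/3600 = 77 + 0.733333 + 0.009167 = 77.7425000
  S → negative
  Longitude: 53 + 40/60 + 15.9/3600 = 53.6710833
  W → negative
Point 2:
  φ: 28′ + 37.4″ = 28.62333′; 13 + 28.62333/60 = 13.4770556
  N ⇒ keep positive
  λ: 139 + 29/60 + 1.74/3600 = 139.4838167
  W ⇒ negate
Point 3:
  Latitude: 53° + 10/60 + 7.3/3600 = 53 + 0.166667 + 0.002028 = 53.1686944
  S → negative
  Lon: 8° + 43/60 + 1.6/3600 = 8 + 0.716667 + 0.000444 = 8.7171111
  W → negative
Point 4:
  φ: 0° + 37/60 + 48.4/3600 = 0 + 0.616667 + 0.013444 = 0.6301111
  hemisphere S, so the sign is −
  Longitude: 162° + 18/60 + 54.84/3600 = 162 + 0.300000 + 0.015233 = 162.3152333
  W → negative
Point 5:
  φ: 8° + 41/60 + 24.36/3600 = 8 + 0.683333 + 0.006767 = 8.6901000
  N ⇒ keep positive
  Longitude: 128 + 46/60 + 10.1/3600 = 128.7694722
  E ⇒ keep positive
Point 6:
  Lat: 35′ + 15.3″ = 35.25500′; 0 + 35.25500/60 = 0.5875833
  hemisphere S, so the sign is −
  λ: 175° + 59/60 + 59/3600 = 175 + 0.983333 + 0.016389 = 175.9997222
  E → positive

1. -77.742500, -53.671083
2. 13.477056, -139.483817
3. -53.168694, -8.717111
4. -0.630111, -162.315233
5. 8.690100, 128.769472
6. -0.587583, 175.999722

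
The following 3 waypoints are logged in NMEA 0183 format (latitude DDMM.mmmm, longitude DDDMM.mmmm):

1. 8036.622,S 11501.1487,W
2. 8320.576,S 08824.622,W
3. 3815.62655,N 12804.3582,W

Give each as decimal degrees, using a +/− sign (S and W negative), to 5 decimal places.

1. -80.61037, -115.01915
2. -83.34293, -88.41037
3. 38.26044, -128.07264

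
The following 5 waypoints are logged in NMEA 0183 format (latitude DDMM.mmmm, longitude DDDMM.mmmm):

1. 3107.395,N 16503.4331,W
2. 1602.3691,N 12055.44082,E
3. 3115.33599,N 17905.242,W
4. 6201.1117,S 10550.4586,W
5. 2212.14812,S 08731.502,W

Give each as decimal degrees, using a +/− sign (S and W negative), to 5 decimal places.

Point 1:
  φ: split at 2 digits → 31° and 7.395′; 31 + 7.395/60 = 31.123250
  N ⇒ keep positive
  λ: degrees = first 3 digits = 165, minutes = 3.4331; 165 + 3.4331/60 = 165.057218
  W ⇒ negate
Point 2:
  φ: split at 2 digits → 16° and 2.3691′; 16 + 2.3691/60 = 16.039485
  N ⇒ keep positive
  Lon: degrees = first 3 digits = 120, minutes = 55.44082; 120 + 55.44082/60 = 120.924014
  E → positive
Point 3:
  φ: split at 2 digits → 31° and 15.33599′; 31 + 15.33599/60 = 31.255600
  N ⇒ keep positive
  Lon: split at 3 digits → 179° and 5.242′; 179 + 5.242/60 = 179.087367
  hemisphere W, so the sign is −
Point 4:
  Latitude: degrees = first 2 digits = 62, minutes = 1.1117; 62 + 1.1117/60 = 62.018528
  hemisphere S, so the sign is −
  Lon: degrees = first 3 digits = 105, minutes = 50.4586; 105 + 50.4586/60 = 105.840977
  W ⇒ negate
Point 5:
  φ: split at 2 digits → 22° and 12.14812′; 22 + 12.14812/60 = 22.202469
  S ⇒ negate
  Longitude: degrees = first 3 digits = 87, minutes = 31.502; 87 + 31.502/60 = 87.525033
  W → negative

1. 31.12325, -165.05722
2. 16.03949, 120.92401
3. 31.25560, -179.08737
4. -62.01853, -105.84098
5. -22.20247, -87.52503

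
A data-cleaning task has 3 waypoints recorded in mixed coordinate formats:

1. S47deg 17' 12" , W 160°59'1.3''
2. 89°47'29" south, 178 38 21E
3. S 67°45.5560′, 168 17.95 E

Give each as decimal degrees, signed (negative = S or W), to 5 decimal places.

Point 1:
  Latitude: 17′ + 12″ = 17.20000′; 47 + 17.20000/60 = 47.286667
  hemisphere S, so the sign is −
  Lon: 160° + 59/60 + 1.3/3600 = 160 + 0.983333 + 0.000361 = 160.983694
  W ⇒ negate
Point 2:
  Latitude: 89° + 47/60 + 29/3600 = 89 + 0.783333 + 0.008056 = 89.791389
  S → negative
  Longitude: 178° + 38/60 + 21/3600 = 178 + 0.633333 + 0.005833 = 178.639167
  E ⇒ keep positive
Point 3:
  Lat: 45.556′ = 0.759267°; total 67.759267
  S ⇒ negate
  Lon: 168 + 17.95/60 = 168.299167
  E → positive

1. -47.28667, -160.98369
2. -89.79139, 178.63917
3. -67.75927, 168.29917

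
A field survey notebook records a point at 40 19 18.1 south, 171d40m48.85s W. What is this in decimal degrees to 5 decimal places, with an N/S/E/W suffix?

40.32169° S, 171.68024° W

Lat: 40° + 19/60 + 18.1/3600 = 40 + 0.316667 + 0.005028 = 40.321694
Lon: 171° + 40/60 + 48.85/3600 = 171 + 0.666667 + 0.013569 = 171.680236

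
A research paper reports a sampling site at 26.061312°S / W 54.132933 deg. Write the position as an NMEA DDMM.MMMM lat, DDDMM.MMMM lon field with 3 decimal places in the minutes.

2603.679,S / 05407.976,W

φ: 26° + 0.061312 × 60 = 26° 3.67872′
Lon: minutes = (54.132933 − 54) × 60 = 7.97598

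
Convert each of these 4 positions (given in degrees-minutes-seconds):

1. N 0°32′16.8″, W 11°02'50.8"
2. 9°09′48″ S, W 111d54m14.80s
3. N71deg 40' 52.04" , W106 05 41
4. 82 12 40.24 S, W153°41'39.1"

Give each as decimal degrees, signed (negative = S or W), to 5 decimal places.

1. 0.53800, -11.04744
2. -9.16333, -111.90411
3. 71.68112, -106.09472
4. -82.21118, -153.69419

Point 1:
  Lat: 0 + 32/60 + 16.8/3600 = 0.538000
  N ⇒ keep positive
  Lon: 11 + 2/60 + 50.8/3600 = 11.047444
  hemisphere W, so the sign is −
Point 2:
  Lat: 9° + 9/60 + 48/3600 = 9 + 0.150000 + 0.013333 = 9.163333
  S ⇒ negate
  Longitude: 111 + 54/60 + 14.8/3600 = 111.904111
  W → negative
Point 3:
  φ: 71° + 40/60 + 52.04/3600 = 71 + 0.666667 + 0.014456 = 71.681122
  N ⇒ keep positive
  Lon: 5′ + 41″ = 5.68333′; 106 + 5.68333/60 = 106.094722
  W → negative
Point 4:
  φ: 12′ + 40.24″ = 12.67067′; 82 + 12.67067/60 = 82.211178
  hemisphere S, so the sign is −
  λ: 153 + 41/60 + 39.1/3600 = 153.694194
  W ⇒ negate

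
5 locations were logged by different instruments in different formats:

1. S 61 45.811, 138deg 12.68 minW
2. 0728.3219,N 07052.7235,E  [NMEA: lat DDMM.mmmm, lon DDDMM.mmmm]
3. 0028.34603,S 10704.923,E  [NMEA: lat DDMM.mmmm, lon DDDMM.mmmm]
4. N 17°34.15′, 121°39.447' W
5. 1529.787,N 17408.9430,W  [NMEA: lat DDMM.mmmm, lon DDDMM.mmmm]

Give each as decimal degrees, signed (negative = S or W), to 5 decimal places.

Point 1:
  Latitude: 45.811′ = 0.763517°; total 61.763517
  S ⇒ negate
  Longitude: 12.68′ = 0.211333°; total 138.211333
  W ⇒ negate
Point 2:
  Lat: split at 2 digits → 07° and 28.3219′; 7 + 28.3219/60 = 7.472032
  N ⇒ keep positive
  λ: degrees = first 3 digits = 70, minutes = 52.7235; 70 + 52.7235/60 = 70.878725
  E → positive
Point 3:
  Latitude: degrees = first 2 digits = 0, minutes = 28.34603; 0 + 28.34603/60 = 0.472434
  S → negative
  Lon: split at 3 digits → 107° and 4.923′; 107 + 4.923/60 = 107.082050
  E → positive
Point 4:
  Latitude: 34.15′ = 0.569167°; total 17.569167
  N → positive
  λ: 39.447′ = 0.657450°; total 121.657450
  W ⇒ negate
Point 5:
  φ: split at 2 digits → 15° and 29.787′; 15 + 29.787/60 = 15.496450
  N → positive
  Lon: split at 3 digits → 174° and 8.943′; 174 + 8.943/60 = 174.149050
  W ⇒ negate

1. -61.76352, -138.21133
2. 7.47203, 70.87873
3. -0.47243, 107.08205
4. 17.56917, -121.65745
5. 15.49645, -174.14905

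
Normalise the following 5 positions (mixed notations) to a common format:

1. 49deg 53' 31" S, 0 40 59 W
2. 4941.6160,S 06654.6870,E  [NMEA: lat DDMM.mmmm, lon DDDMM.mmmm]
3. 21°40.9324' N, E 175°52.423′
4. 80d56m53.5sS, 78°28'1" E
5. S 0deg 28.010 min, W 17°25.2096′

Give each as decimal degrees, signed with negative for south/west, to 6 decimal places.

Point 1:
  φ: 53′ + 31″ = 53.51667′; 49 + 53.51667/60 = 49.8919444
  hemisphere S, so the sign is −
  Lon: 0 + 40/60 + 59/3600 = 0.6830556
  W → negative
Point 2:
  Lat: split at 2 digits → 49° and 41.616′; 49 + 41.616/60 = 49.6936000
  S → negative
  Lon: split at 3 digits → 066° and 54.687′; 66 + 54.687/60 = 66.9114500
  E ⇒ keep positive
Point 3:
  φ: 40.9324′ = 0.682207°; total 21.6822067
  N → positive
  Longitude: 52.423′ = 0.873717°; total 175.8737167
  E → positive
Point 4:
  Latitude: 80 + 56/60 + 53.5/3600 = 80.9481944
  S ⇒ negate
  Lon: 78° + 28/60 + 1/3600 = 78 + 0.466667 + 0.000278 = 78.4669444
  E → positive
Point 5:
  Latitude: 28.01′ = 0.466833°; total 0.4668333
  S → negative
  Longitude: 17 + 25.2096/60 = 17.4201600
  W ⇒ negate

1. -49.891944, -0.683056
2. -49.693600, 66.911450
3. 21.682207, 175.873717
4. -80.948194, 78.466944
5. -0.466833, -17.420160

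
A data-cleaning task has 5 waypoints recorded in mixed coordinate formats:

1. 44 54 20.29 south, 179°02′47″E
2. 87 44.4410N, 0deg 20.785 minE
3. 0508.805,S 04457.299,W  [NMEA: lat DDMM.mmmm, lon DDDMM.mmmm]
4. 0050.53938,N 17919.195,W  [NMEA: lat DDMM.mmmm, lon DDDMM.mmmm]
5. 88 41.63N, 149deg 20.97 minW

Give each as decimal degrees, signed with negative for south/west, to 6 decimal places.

Point 1:
  Latitude: 44 + 54/60 + 20.29/3600 = 44.9056361
  S ⇒ negate
  Lon: 2′ + 47″ = 2.78333′; 179 + 2.78333/60 = 179.0463889
  E → positive
Point 2:
  Latitude: 87 + 44.441/60 = 87.7406833
  N → positive
  λ: 0 + 20.785/60 = 0.3464167
  E → positive
Point 3:
  φ: split at 2 digits → 05° and 8.805′; 5 + 8.805/60 = 5.1467500
  S → negative
  λ: split at 3 digits → 044° and 57.299′; 44 + 57.299/60 = 44.9549833
  W → negative
Point 4:
  φ: degrees = first 2 digits = 0, minutes = 50.53938; 0 + 50.53938/60 = 0.8423230
  N → positive
  λ: degrees = first 3 digits = 179, minutes = 19.195; 179 + 19.195/60 = 179.3199167
  W ⇒ negate
Point 5:
  φ: 88 + 41.63/60 = 88.6938333
  N → positive
  λ: 149 + 20.97/60 = 149.3495000
  hemisphere W, so the sign is −

1. -44.905636, 179.046389
2. 87.740683, 0.346417
3. -5.146750, -44.954983
4. 0.842323, -179.319917
5. 88.693833, -149.349500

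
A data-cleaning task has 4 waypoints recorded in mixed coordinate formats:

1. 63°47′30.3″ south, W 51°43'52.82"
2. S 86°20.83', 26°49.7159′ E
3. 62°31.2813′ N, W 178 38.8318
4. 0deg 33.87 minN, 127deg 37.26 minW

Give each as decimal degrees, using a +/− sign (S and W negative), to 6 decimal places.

1. -63.791750, -51.731339
2. -86.347167, 26.828598
3. 62.521355, -178.647197
4. 0.564500, -127.621000

Point 1:
  φ: 47′ + 30.3″ = 47.50500′; 63 + 47.50500/60 = 63.7917500
  hemisphere S, so the sign is −
  Longitude: 51° + 43/60 + 52.82/3600 = 51 + 0.716667 + 0.014672 = 51.7313389
  hemisphere W, so the sign is −
Point 2:
  Latitude: 20.83′ = 0.347167°; total 86.3471667
  S ⇒ negate
  Lon: 26 + 49.7159/60 = 26.8285983
  E → positive
Point 3:
  Lat: 31.2813′ = 0.521355°; total 62.5213550
  N → positive
  Lon: 38.8318′ = 0.647197°; total 178.6471967
  W → negative
Point 4:
  Lat: 33.87′ = 0.564500°; total 0.5645000
  N → positive
  Longitude: 37.26′ = 0.621000°; total 127.6210000
  W → negative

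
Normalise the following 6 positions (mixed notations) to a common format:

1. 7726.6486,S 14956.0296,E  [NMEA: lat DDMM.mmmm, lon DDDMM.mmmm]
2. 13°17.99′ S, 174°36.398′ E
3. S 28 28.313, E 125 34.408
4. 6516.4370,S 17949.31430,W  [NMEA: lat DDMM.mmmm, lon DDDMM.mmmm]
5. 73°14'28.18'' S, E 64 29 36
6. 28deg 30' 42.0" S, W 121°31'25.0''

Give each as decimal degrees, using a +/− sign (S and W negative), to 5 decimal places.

Point 1:
  Lat: split at 2 digits → 77° and 26.6486′; 77 + 26.6486/60 = 77.444143
  S ⇒ negate
  Longitude: degrees = first 3 digits = 149, minutes = 56.0296; 149 + 56.0296/60 = 149.933827
  E ⇒ keep positive
Point 2:
  Lat: 17.99′ = 0.299833°; total 13.299833
  S ⇒ negate
  Longitude: 36.398′ = 0.606633°; total 174.606633
  E ⇒ keep positive
Point 3:
  Latitude: 28.313′ = 0.471883°; total 28.471883
  S ⇒ negate
  Lon: 125 + 34.408/60 = 125.573467
  E ⇒ keep positive
Point 4:
  φ: split at 2 digits → 65° and 16.437′; 65 + 16.437/60 = 65.273950
  S → negative
  Longitude: degrees = first 3 digits = 179, minutes = 49.3143; 179 + 49.3143/60 = 179.821905
  hemisphere W, so the sign is −
Point 5:
  Latitude: 14′ + 28.18″ = 14.46967′; 73 + 14.46967/60 = 73.241161
  S ⇒ negate
  Lon: 29′ + 36″ = 29.60000′; 64 + 29.60000/60 = 64.493333
  E → positive
Point 6:
  φ: 28° + 30/60 + 42/3600 = 28 + 0.500000 + 0.011667 = 28.511667
  S ⇒ negate
  Lon: 121 + 31/60 + 25/3600 = 121.523611
  W ⇒ negate

1. -77.44414, 149.93383
2. -13.29983, 174.60663
3. -28.47188, 125.57347
4. -65.27395, -179.82191
5. -73.24116, 64.49333
6. -28.51167, -121.52361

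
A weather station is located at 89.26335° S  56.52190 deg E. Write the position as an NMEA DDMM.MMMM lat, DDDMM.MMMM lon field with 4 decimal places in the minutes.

8915.8010,S / 05631.3140,E

φ: minutes = (89.263350 − 89) × 60 = 15.801000
Longitude: 56° + 0.521900 × 60 = 56° 31.314000′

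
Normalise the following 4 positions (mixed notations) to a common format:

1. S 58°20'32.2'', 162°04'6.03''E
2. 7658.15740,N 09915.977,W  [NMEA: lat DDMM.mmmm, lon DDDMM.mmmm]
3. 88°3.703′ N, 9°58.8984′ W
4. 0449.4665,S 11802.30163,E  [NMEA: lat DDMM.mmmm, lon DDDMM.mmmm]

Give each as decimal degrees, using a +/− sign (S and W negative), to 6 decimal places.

Point 1:
  Latitude: 20′ + 32.2″ = 20.53667′; 58 + 20.53667/60 = 58.3422778
  hemisphere S, so the sign is −
  Longitude: 162 + 4/60 + 6.03/3600 = 162.0683417
  E ⇒ keep positive
Point 2:
  φ: degrees = first 2 digits = 76, minutes = 58.1574; 76 + 58.1574/60 = 76.9692900
  N ⇒ keep positive
  Lon: degrees = first 3 digits = 99, minutes = 15.977; 99 + 15.977/60 = 99.2662833
  W ⇒ negate
Point 3:
  φ: 3.703′ = 0.061717°; total 88.0617167
  N → positive
  Lon: 9 + 58.8984/60 = 9.9816400
  W → negative
Point 4:
  Lat: split at 2 digits → 04° and 49.4665′; 4 + 49.4665/60 = 4.8244417
  S → negative
  Longitude: split at 3 digits → 118° and 2.30163′; 118 + 2.30163/60 = 118.0383605
  E → positive

1. -58.342278, 162.068342
2. 76.969290, -99.266283
3. 88.061717, -9.981640
4. -4.824442, 118.038361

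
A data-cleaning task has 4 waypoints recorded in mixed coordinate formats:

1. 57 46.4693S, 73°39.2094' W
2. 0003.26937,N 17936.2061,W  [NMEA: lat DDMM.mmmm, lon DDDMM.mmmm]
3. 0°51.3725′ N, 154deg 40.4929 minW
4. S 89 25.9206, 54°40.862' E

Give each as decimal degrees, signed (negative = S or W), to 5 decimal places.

Point 1:
  Latitude: 46.4693′ = 0.774488°; total 57.774488
  S → negative
  Lon: 39.2094′ = 0.653490°; total 73.653490
  W ⇒ negate
Point 2:
  Latitude: degrees = first 2 digits = 0, minutes = 3.26937; 0 + 3.26937/60 = 0.054490
  N ⇒ keep positive
  Lon: split at 3 digits → 179° and 36.2061′; 179 + 36.2061/60 = 179.603435
  W → negative
Point 3:
  φ: 0 + 51.3725/60 = 0.856208
  N → positive
  Longitude: 40.4929′ = 0.674882°; total 154.674882
  W → negative
Point 4:
  Latitude: 25.9206′ = 0.432010°; total 89.432010
  S ⇒ negate
  Longitude: 40.862′ = 0.681033°; total 54.681033
  E → positive

1. -57.77449, -73.65349
2. 0.05449, -179.60344
3. 0.85621, -154.67488
4. -89.43201, 54.68103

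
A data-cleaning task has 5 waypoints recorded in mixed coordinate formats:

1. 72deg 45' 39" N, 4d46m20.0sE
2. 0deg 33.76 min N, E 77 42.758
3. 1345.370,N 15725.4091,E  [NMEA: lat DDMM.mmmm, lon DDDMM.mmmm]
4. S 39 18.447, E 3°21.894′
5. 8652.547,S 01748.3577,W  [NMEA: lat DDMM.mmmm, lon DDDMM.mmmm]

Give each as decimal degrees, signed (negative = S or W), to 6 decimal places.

Point 1:
  Lat: 72 + 45/60 + 39/3600 = 72.7608333
  N ⇒ keep positive
  Lon: 46′ + 20″ = 46.33333′; 4 + 46.33333/60 = 4.7722222
  E → positive
Point 2:
  Lat: 33.76′ = 0.562667°; total 0.5626667
  N ⇒ keep positive
  λ: 42.758′ = 0.712633°; total 77.7126333
  E → positive
Point 3:
  φ: degrees = first 2 digits = 13, minutes = 45.37; 13 + 45.37/60 = 13.7561667
  N ⇒ keep positive
  Lon: split at 3 digits → 157° and 25.4091′; 157 + 25.4091/60 = 157.4234850
  E → positive
Point 4:
  Latitude: 39 + 18.447/60 = 39.3074500
  hemisphere S, so the sign is −
  Lon: 3 + 21.894/60 = 3.3649000
  E → positive
Point 5:
  Lat: split at 2 digits → 86° and 52.547′; 86 + 52.547/60 = 86.8757833
  hemisphere S, so the sign is −
  Lon: degrees = first 3 digits = 17, minutes = 48.3577; 17 + 48.3577/60 = 17.8059617
  W → negative

1. 72.760833, 4.772222
2. 0.562667, 77.712633
3. 13.756167, 157.423485
4. -39.307450, 3.364900
5. -86.875783, -17.805962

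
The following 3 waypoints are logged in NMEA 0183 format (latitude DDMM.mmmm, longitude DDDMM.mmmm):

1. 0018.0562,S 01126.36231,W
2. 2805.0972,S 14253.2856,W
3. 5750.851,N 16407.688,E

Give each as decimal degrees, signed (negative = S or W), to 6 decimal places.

1. -0.300937, -11.439372
2. -28.084953, -142.888093
3. 57.847517, 164.128133

Point 1:
  φ: split at 2 digits → 00° and 18.0562′; 0 + 18.0562/60 = 0.3009367
  S ⇒ negate
  Lon: split at 3 digits → 011° and 26.36231′; 11 + 26.36231/60 = 11.4393718
  W → negative
Point 2:
  φ: split at 2 digits → 28° and 5.0972′; 28 + 5.0972/60 = 28.0849533
  S → negative
  λ: degrees = first 3 digits = 142, minutes = 53.2856; 142 + 53.2856/60 = 142.8880933
  W ⇒ negate
Point 3:
  φ: split at 2 digits → 57° and 50.851′; 57 + 50.851/60 = 57.8475167
  N → positive
  Lon: split at 3 digits → 164° and 7.688′; 164 + 7.688/60 = 164.1281333
  E → positive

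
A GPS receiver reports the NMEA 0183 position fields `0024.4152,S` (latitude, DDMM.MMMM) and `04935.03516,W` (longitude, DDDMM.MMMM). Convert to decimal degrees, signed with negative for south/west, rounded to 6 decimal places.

-0.406920, -49.583919

φ: degrees = first 2 digits = 0, minutes = 24.4152; 0 + 24.4152/60 = 0.4069200
S ⇒ negate
λ: degrees = first 3 digits = 49, minutes = 35.03516; 49 + 35.03516/60 = 49.5839193
W → negative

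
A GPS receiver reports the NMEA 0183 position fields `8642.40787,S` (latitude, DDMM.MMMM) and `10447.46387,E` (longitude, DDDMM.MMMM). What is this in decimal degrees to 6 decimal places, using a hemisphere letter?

Latitude: split at 2 digits → 86° and 42.40787′; 86 + 42.40787/60 = 86.7067978
Longitude: degrees = first 3 digits = 104, minutes = 47.46387; 104 + 47.46387/60 = 104.7910645

86.706798° S, 104.791065° E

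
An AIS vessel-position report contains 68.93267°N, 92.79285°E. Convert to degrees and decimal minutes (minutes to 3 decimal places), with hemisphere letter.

68° 55.960′ N, 92° 47.571′ E

Latitude: minutes = (68.932670 − 68) × 60 = 55.96020
λ: 92° + 0.792850 × 60 = 92° 47.57100′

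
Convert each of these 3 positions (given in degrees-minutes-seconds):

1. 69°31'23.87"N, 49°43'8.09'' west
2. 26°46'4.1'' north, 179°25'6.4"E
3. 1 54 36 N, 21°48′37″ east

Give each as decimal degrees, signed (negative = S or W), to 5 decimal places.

1. 69.52330, -49.71891
2. 26.76781, 179.41844
3. 1.91000, 21.81028

Point 1:
  Lat: 69 + 31/60 + 23.87/3600 = 69.523297
  N → positive
  λ: 49 + 43/60 + 8.09/3600 = 49.718914
  W ⇒ negate
Point 2:
  Lat: 26° + 46/60 + 4.1/3600 = 26 + 0.766667 + 0.001139 = 26.767806
  N → positive
  Lon: 179 + 25/60 + 6.4/3600 = 179.418444
  E → positive
Point 3:
  φ: 1 + 54/60 + 36/3600 = 1.910000
  N ⇒ keep positive
  Longitude: 21° + 48/60 + 37/3600 = 21 + 0.800000 + 0.010278 = 21.810278
  E → positive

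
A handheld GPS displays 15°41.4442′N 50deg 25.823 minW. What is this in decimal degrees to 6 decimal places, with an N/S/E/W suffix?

15.690737° N, 50.430383° W

φ: 15 + 41.4442/60 = 15.6907367
Lon: 25.823′ = 0.430383°; total 50.4303833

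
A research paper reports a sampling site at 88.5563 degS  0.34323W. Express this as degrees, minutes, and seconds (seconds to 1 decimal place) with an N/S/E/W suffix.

Lat: 0.556300 × 60 = 33.37800′ → 33′, remainder × 60 = 22.680″
λ: 0.343230 × 60 = 20.59380′ → 20′, remainder × 60 = 35.628″

88°33′22.7″ S, 0°20′35.6″ W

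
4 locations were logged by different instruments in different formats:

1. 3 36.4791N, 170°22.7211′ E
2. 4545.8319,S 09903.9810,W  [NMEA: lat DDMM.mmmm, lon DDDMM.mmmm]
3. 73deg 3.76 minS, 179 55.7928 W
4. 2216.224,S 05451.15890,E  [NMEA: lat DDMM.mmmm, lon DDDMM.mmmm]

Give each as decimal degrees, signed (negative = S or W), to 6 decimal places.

1. 3.607985, 170.378685
2. -45.763865, -99.066350
3. -73.062667, -179.929880
4. -22.270400, 54.852648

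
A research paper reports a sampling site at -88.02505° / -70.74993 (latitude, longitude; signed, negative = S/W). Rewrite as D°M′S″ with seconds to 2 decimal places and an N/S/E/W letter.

Latitude is negative → S; |value| = 88.025050
Latitude: whole degrees 88; 1.50300′ → 1′ and 30.1800″
Longitude is negative → W; |value| = 70.749930
λ: 0.749930° → 44.99580′; 0.99580 × 60 = 59.7480″

88°01′30.18″ S, 70°44′59.75″ W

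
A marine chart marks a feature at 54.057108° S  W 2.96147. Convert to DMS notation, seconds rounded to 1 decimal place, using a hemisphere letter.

Latitude: 0.057108° → 3.42648′; 0.42648 × 60 = 25.589″
Longitude: 0.961470 × 60 = 57.68820′ → 57′, remainder × 60 = 41.292″

54°03′25.6″ S, 2°57′41.3″ W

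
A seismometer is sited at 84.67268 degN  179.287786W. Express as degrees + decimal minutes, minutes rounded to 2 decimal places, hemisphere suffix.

Lat: minutes = (84.672680 − 84) × 60 = 40.3608
Longitude: 179° + 0.287786 × 60 = 179° 17.2672′

84° 40.36′ N, 179° 17.27′ W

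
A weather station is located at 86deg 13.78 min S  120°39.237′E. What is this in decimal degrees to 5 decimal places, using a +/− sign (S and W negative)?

Latitude: 86 + 13.78/60 = 86.229667
hemisphere S, so the sign is −
λ: 120 + 39.237/60 = 120.653950
E ⇒ keep positive

-86.22967, 120.65395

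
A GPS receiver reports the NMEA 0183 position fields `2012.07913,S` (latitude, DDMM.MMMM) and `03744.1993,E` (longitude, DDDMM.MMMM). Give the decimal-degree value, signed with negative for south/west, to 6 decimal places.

-20.201319, 37.736655

φ: split at 2 digits → 20° and 12.07913′; 20 + 12.07913/60 = 20.2013188
S ⇒ negate
Longitude: split at 3 digits → 037° and 44.1993′; 37 + 44.1993/60 = 37.7366550
E ⇒ keep positive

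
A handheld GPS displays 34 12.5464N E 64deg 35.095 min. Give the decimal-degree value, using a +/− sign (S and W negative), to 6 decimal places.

34.209107, 64.584917

φ: 34 + 12.5464/60 = 34.2091067
N → positive
Longitude: 35.095′ = 0.584917°; total 64.5849167
E ⇒ keep positive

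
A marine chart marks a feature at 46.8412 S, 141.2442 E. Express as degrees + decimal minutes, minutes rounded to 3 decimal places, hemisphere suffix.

Latitude: minutes = (46.841200 − 46) × 60 = 50.47200
Longitude: fractional part 0.244200 → 14.65200 minutes

46° 50.472′ S, 141° 14.652′ E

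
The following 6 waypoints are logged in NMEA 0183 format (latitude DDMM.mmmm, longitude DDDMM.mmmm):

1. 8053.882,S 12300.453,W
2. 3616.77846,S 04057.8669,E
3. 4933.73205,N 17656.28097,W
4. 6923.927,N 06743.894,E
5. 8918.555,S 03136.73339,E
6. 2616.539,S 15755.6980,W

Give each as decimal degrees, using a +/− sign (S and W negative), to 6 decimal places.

Point 1:
  Latitude: split at 2 digits → 80° and 53.882′; 80 + 53.882/60 = 80.8980333
  S → negative
  Lon: degrees = first 3 digits = 123, minutes = 0.453; 123 + 0.453/60 = 123.0075500
  hemisphere W, so the sign is −
Point 2:
  Latitude: split at 2 digits → 36° and 16.77846′; 36 + 16.77846/60 = 36.2796410
  hemisphere S, so the sign is −
  Longitude: split at 3 digits → 040° and 57.8669′; 40 + 57.8669/60 = 40.9644483
  E ⇒ keep positive
Point 3:
  Latitude: split at 2 digits → 49° and 33.73205′; 49 + 33.73205/60 = 49.5622008
  N ⇒ keep positive
  Lon: split at 3 digits → 176° and 56.28097′; 176 + 56.28097/60 = 176.9380162
  W ⇒ negate
Point 4:
  Lat: degrees = first 2 digits = 69, minutes = 23.927; 69 + 23.927/60 = 69.3987833
  N ⇒ keep positive
  Lon: degrees = first 3 digits = 67, minutes = 43.894; 67 + 43.894/60 = 67.7315667
  E ⇒ keep positive
Point 5:
  Lat: split at 2 digits → 89° and 18.555′; 89 + 18.555/60 = 89.3092500
  hemisphere S, so the sign is −
  Lon: split at 3 digits → 031° and 36.73339′; 31 + 36.73339/60 = 31.6122232
  E ⇒ keep positive
Point 6:
  Lat: degrees = first 2 digits = 26, minutes = 16.539; 26 + 16.539/60 = 26.2756500
  S ⇒ negate
  Longitude: degrees = first 3 digits = 157, minutes = 55.698; 157 + 55.698/60 = 157.9283000
  W → negative

1. -80.898033, -123.007550
2. -36.279641, 40.964448
3. 49.562201, -176.938016
4. 69.398783, 67.731567
5. -89.309250, 31.612223
6. -26.275650, -157.928300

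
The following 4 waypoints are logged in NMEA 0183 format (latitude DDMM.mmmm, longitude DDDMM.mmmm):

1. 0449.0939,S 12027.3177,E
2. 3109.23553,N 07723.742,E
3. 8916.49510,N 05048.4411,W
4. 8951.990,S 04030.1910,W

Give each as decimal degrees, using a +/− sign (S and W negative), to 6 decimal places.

1. -4.818232, 120.455295
2. 31.153926, 77.395700
3. 89.274918, -50.807352
4. -89.866500, -40.503183

Point 1:
  φ: degrees = first 2 digits = 4, minutes = 49.0939; 4 + 49.0939/60 = 4.8182317
  S ⇒ negate
  Lon: degrees = first 3 digits = 120, minutes = 27.3177; 120 + 27.3177/60 = 120.4552950
  E ⇒ keep positive
Point 2:
  Latitude: split at 2 digits → 31° and 9.23553′; 31 + 9.23553/60 = 31.1539255
  N → positive
  λ: split at 3 digits → 077° and 23.742′; 77 + 23.742/60 = 77.3957000
  E → positive
Point 3:
  Latitude: split at 2 digits → 89° and 16.4951′; 89 + 16.4951/60 = 89.2749183
  N ⇒ keep positive
  Longitude: degrees = first 3 digits = 50, minutes = 48.4411; 50 + 48.4411/60 = 50.8073517
  W → negative
Point 4:
  φ: split at 2 digits → 89° and 51.99′; 89 + 51.99/60 = 89.8665000
  S → negative
  Lon: degrees = first 3 digits = 40, minutes = 30.191; 40 + 30.191/60 = 40.5031833
  W ⇒ negate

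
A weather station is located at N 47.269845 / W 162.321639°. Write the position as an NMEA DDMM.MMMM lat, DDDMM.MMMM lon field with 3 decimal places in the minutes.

4716.191,N / 16219.298,W

Lat: minutes = (47.269845 − 47) × 60 = 16.19070
Longitude: minutes = (162.321639 − 162) × 60 = 19.29834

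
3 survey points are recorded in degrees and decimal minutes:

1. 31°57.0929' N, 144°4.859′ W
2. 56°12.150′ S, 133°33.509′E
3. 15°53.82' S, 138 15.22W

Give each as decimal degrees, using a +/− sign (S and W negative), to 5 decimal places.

1. 31.95155, -144.08098
2. -56.20250, 133.55848
3. -15.89700, -138.25367

Point 1:
  Lat: 57.0929′ = 0.951548°; total 31.951548
  N ⇒ keep positive
  Lon: 4.859′ = 0.080983°; total 144.080983
  hemisphere W, so the sign is −
Point 2:
  Lat: 12.15′ = 0.202500°; total 56.202500
  S ⇒ negate
  λ: 133 + 33.509/60 = 133.558483
  E → positive
Point 3:
  φ: 53.82′ = 0.897000°; total 15.897000
  S → negative
  λ: 138 + 15.22/60 = 138.253667
  hemisphere W, so the sign is −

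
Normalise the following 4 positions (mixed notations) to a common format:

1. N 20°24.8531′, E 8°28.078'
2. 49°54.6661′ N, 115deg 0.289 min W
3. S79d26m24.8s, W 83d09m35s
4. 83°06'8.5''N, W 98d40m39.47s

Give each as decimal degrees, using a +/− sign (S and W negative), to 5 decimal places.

1. 20.41422, 8.46797
2. 49.91110, -115.00482
3. -79.44022, -83.15972
4. 83.10236, -98.67763

Point 1:
  Lat: 20 + 24.8531/60 = 20.414218
  N → positive
  Longitude: 8 + 28.078/60 = 8.467967
  E ⇒ keep positive
Point 2:
  Lat: 49 + 54.6661/60 = 49.911102
  N ⇒ keep positive
  λ: 0.289′ = 0.004817°; total 115.004817
  W → negative
Point 3:
  Latitude: 79 + 26/60 + 24.8/3600 = 79.440222
  S ⇒ negate
  Longitude: 9′ + 35″ = 9.58333′; 83 + 9.58333/60 = 83.159722
  W → negative
Point 4:
  Lat: 6′ + 8.5″ = 6.14167′; 83 + 6.14167/60 = 83.102361
  N → positive
  Lon: 98° + 40/60 + 39.47/3600 = 98 + 0.666667 + 0.010964 = 98.677631
  hemisphere W, so the sign is −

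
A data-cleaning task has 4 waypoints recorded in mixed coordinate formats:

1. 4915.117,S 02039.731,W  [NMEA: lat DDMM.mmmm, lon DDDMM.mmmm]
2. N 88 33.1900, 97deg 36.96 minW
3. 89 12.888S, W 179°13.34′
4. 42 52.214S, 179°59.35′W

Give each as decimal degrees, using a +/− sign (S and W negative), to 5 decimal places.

Point 1:
  Latitude: degrees = first 2 digits = 49, minutes = 15.117; 49 + 15.117/60 = 49.251950
  S → negative
  λ: split at 3 digits → 020° and 39.731′; 20 + 39.731/60 = 20.662183
  W → negative
Point 2:
  Latitude: 33.19′ = 0.553167°; total 88.553167
  N ⇒ keep positive
  λ: 36.96′ = 0.616000°; total 97.616000
  W ⇒ negate
Point 3:
  Latitude: 89 + 12.888/60 = 89.214800
  S → negative
  Longitude: 179 + 13.34/60 = 179.222333
  hemisphere W, so the sign is −
Point 4:
  Latitude: 52.214′ = 0.870233°; total 42.870233
  hemisphere S, so the sign is −
  Longitude: 59.35′ = 0.989167°; total 179.989167
  W ⇒ negate

1. -49.25195, -20.66218
2. 88.55317, -97.61600
3. -89.21480, -179.22233
4. -42.87023, -179.98917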